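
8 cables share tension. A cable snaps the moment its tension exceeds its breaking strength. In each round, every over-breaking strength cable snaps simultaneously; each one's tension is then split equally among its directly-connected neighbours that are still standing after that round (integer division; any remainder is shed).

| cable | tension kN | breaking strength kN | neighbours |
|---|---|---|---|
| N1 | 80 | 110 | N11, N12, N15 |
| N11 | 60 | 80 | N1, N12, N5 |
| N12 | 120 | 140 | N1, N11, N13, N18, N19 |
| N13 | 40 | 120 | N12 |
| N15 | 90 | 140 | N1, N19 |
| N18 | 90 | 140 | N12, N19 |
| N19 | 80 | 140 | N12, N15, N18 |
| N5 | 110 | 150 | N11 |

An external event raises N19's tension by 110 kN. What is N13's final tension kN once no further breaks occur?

Round 1 — N19 at 190 > 140. N19 snaps.
  N19 sheds 190 kN to N12, N15, N18: 63 each (1 lost).
    N12: 120+63 = 183 > 140
    N15: 90+63 = 153 > 140
    N18: 90+63 = 153 > 140
Round 2 — N12, N15, N18 snap.
  N12 sheds 183 kN to N1, N11, N13: 61 each.
    N1: 80+61 = 141 > 110
    N11: 60+61 = 121 > 80
    N13: 40+61 = 101 ≤ 120
  N15 sheds 153 kN to N1: 153 each.
    N1: 141+153 = 294 > 110
  N18 sheds 153 kN: no online neighbours, lost.
Round 3 — N1, N11 snap.
  N1 sheds 294 kN: no online neighbours, lost.
  N11 sheds 121 kN to N5: 121 each.
    N5: 110+121 = 231 > 150
Round 4 — N5 snaps.
  N5 sheds 231 kN: no online neighbours, lost.
No further breaks.

101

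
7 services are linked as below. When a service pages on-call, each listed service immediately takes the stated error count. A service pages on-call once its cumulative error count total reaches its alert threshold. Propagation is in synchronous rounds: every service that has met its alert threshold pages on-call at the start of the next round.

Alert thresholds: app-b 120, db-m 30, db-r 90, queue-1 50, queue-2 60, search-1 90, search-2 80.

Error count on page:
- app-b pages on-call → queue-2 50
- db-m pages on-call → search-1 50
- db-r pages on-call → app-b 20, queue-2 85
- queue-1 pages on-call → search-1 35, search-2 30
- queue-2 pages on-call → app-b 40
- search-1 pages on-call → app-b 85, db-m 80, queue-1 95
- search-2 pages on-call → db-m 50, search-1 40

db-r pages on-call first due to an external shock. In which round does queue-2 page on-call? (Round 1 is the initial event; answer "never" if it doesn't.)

Round 1 — db-r pages on-call (initial).
  app-b: +20 → 20 < 120
  queue-2: +85 → 85 ≥ 60
Round 2 — queue-2 pages on-call.
  app-b: +40 → 60 < 120
No further pages.

2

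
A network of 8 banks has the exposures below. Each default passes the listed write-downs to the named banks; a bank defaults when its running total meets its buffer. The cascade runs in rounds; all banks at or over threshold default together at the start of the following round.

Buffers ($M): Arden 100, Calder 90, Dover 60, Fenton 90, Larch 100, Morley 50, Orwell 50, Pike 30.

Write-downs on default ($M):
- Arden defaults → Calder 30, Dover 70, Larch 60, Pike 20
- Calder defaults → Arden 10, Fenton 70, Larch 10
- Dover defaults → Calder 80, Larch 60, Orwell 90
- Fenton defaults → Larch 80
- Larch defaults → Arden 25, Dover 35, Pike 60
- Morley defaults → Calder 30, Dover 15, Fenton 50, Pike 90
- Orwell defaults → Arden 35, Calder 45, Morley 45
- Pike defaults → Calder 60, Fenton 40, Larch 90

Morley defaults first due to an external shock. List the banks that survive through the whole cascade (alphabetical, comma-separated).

Arden, Dover, Orwell

Round 1 — Morley defaults (initial).
  Calder: +30 → 30 < 90
  Dover: +15 → 15 < 60
  Fenton: +50 → 50 < 90
  Pike: +90 → 90 ≥ 30
Round 2 — Pike defaults.
  Calder: +60 → 90 ≥ 90
  Fenton: +40 → 90 ≥ 90
  Larch: +90 → 90 < 100
Round 3 — Calder, Fenton default.
  Arden: +10 → 10 < 100
  Larch: +10+80 → 180 ≥ 100
Round 4 — Larch defaults.
  Arden: +25 → 35 < 100
  Dover: +35 → 50 < 60
No further defaults.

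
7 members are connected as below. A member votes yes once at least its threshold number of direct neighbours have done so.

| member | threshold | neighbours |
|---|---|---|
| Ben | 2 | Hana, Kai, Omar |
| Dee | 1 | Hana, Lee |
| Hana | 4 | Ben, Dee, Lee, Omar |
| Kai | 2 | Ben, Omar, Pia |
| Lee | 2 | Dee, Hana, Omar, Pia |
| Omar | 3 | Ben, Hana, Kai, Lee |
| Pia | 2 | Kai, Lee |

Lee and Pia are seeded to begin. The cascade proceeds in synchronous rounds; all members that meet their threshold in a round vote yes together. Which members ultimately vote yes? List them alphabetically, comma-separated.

Dee, Lee, Pia

Round 1 — Lee, Pia vote yes (initial).
Round 2 — checking thresholds:
  Dee: 1 of 2 neighbours ≥ 1, votes yes.
  Hana: 1 of 4 neighbours < 4, below threshold.
  Kai: 1 of 3 neighbours < 2, below threshold.
  Omar: 1 of 4 neighbours < 3, below threshold.
Round 3 — no new yes votes; cascade stops.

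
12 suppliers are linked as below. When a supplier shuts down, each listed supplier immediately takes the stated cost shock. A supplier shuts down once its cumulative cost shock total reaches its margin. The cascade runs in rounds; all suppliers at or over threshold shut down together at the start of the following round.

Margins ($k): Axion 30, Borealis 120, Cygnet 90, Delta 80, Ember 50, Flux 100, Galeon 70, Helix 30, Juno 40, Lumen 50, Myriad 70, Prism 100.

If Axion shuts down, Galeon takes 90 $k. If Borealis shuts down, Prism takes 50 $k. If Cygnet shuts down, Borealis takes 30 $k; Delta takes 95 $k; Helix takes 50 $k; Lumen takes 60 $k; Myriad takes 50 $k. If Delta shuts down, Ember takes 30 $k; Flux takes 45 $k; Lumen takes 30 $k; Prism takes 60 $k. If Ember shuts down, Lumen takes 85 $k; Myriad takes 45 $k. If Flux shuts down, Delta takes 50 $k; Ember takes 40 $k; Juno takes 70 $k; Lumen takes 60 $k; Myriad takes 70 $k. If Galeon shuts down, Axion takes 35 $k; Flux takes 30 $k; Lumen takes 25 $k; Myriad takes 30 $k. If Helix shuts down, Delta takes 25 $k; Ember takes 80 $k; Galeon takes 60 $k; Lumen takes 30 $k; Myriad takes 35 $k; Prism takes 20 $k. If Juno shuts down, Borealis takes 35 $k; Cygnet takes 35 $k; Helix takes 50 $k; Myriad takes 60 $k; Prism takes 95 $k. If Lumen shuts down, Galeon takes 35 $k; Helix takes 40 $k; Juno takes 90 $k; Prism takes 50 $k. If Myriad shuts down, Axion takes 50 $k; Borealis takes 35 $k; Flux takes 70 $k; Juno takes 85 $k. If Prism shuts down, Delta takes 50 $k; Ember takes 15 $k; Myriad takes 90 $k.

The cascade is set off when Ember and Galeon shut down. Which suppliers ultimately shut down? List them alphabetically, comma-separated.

Round 1 — Ember, Galeon shut down (initial).
  Axion: +35 → 35 ≥ 30
  Flux: +30 → 30 < 100
  Lumen: +85+25 → 110 ≥ 50
  Myriad: +45+30 → 75 ≥ 70
Round 2 — Axion, Lumen, Myriad shut down.
  Borealis: +35 → 35 < 120
  Flux: +70 → 100 ≥ 100
  Helix: +40 → 40 ≥ 30
  Juno: +90+85 → 175 ≥ 40
  Prism: +50 → 50 < 100
Round 3 — Flux, Helix, Juno shut down.
  Borealis: +35 → 70 < 120
  Cygnet: +35 → 35 < 90
  Delta: +50+25 → 75 < 80
  Prism: +20+95 → 165 ≥ 100
Round 4 — Prism shuts down.
  Delta: +50 → 125 ≥ 80
Round 5 — Delta shuts down.
No further shutdowns.

Axion, Delta, Ember, Flux, Galeon, Helix, Juno, Lumen, Myriad, Prism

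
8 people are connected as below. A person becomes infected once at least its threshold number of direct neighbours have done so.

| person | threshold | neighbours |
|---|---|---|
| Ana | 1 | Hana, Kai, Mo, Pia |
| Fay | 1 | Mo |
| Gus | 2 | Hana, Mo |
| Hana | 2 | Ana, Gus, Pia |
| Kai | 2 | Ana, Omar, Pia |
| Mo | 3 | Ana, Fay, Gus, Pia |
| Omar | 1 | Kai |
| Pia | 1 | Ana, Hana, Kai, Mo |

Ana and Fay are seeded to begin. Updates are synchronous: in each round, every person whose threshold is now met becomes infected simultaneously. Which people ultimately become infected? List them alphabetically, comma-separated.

Round 1 — Ana, Fay become infected (initial).
Round 2 — checking thresholds:
  Hana: 1 of 3 neighbours < 2, holds.
  Kai: 1 of 3 neighbours < 2, holds.
  Mo: 2 of 4 neighbours < 3, holds.
  Pia: 1 of 4 neighbours ≥ 1, becomes infected.
Round 3 — checking thresholds:
  Hana: 2 of 3 neighbours ≥ 2, becomes infected.
  Kai: 2 of 3 neighbours ≥ 2, becomes infected.
  Mo: 3 of 4 neighbours ≥ 3, becomes infected.
Round 4 — checking thresholds:
  Gus: 2 of 2 neighbours ≥ 2, becomes infected.
  Omar: 1 of 1 neighbours ≥ 1, becomes infected.
Round 5 — no new infections; cascade stops.

Ana, Fay, Gus, Hana, Kai, Mo, Omar, Pia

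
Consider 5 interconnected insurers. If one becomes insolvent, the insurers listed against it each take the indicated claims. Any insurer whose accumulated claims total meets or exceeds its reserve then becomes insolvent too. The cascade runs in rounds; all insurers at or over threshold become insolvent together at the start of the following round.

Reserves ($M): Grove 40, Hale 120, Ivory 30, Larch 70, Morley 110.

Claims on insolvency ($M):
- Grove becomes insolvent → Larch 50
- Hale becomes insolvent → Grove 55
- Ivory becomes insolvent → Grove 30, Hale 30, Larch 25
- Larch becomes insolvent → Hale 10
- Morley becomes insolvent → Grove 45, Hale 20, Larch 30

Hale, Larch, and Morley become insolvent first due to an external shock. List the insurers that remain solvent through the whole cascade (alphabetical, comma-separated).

Ivory

Round 1 — Hale, Larch, Morley become insolvent (initial).
  Grove: +55+45 → 100 ≥ 40
Round 2 — Grove becomes insolvent.
No further insolvencies.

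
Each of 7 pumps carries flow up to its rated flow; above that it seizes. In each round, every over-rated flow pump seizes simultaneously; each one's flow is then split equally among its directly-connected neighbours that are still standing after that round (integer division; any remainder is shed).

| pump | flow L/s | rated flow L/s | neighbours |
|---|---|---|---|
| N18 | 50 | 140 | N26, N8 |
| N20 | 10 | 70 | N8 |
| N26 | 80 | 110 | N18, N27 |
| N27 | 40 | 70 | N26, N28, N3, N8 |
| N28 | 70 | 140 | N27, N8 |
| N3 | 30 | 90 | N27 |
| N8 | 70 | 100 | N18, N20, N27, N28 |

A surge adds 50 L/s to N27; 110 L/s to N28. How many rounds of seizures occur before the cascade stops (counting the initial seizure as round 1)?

4

Round 1 — N27 at 90 > 70; N28 at 180 > 140. N27, N28 seize.
  N27 sheds 90 L/s to N26, N3, N8: 30 each.
    N26: 80+30 = 110 ≤ 110
    N3: 30+30 = 60 ≤ 90
    N8: 70+30 = 100 ≤ 100
  N28 sheds 180 L/s to N8: 180 each.
    N8: 100+180 = 280 > 100
Round 2 — N8 seizes.
  N8 sheds 280 L/s to N18, N20: 140 each.
    N18: 50+140 = 190 > 140
    N20: 10+140 = 150 > 70
Round 3 — N18, N20 seize.
  N18 sheds 190 L/s to N26: 190 each.
    N26: 110+190 = 300 > 110
  N20 sheds 150 L/s: no online neighbours, lost.
Round 4 — N26 seizes.
  N26 sheds 300 L/s: no online neighbours, lost.
No further seizures.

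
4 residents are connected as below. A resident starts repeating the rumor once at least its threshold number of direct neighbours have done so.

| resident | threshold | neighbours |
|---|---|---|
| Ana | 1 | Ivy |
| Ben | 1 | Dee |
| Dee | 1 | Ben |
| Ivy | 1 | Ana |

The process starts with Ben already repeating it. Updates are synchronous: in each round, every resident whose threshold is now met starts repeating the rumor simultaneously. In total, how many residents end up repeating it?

Round 1 — Ben starts repeating the rumor (initial).
Round 2 — checking thresholds:
  Dee: 1 of 1 neighbours ≥ 1, starts repeating the rumor.
Round 3 — no new spreads; cascade stops.

2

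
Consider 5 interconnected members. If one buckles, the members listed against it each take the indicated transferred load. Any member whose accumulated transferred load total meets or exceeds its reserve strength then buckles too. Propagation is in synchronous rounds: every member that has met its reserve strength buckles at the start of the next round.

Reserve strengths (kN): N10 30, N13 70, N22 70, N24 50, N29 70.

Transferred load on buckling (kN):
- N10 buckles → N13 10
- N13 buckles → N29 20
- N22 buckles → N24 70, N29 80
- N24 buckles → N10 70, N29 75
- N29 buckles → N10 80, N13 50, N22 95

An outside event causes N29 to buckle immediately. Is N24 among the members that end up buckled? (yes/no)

Round 1 — N29 buckles (initial).
  N10: +80 → 80 ≥ 30
  N13: +50 → 50 < 70
  N22: +95 → 95 ≥ 70
Round 2 — N10, N22 buckle.
  N13: +10 → 60 < 70
  N24: +70 → 70 ≥ 50
Round 3 — N24 buckles.
No further bucklings.

yes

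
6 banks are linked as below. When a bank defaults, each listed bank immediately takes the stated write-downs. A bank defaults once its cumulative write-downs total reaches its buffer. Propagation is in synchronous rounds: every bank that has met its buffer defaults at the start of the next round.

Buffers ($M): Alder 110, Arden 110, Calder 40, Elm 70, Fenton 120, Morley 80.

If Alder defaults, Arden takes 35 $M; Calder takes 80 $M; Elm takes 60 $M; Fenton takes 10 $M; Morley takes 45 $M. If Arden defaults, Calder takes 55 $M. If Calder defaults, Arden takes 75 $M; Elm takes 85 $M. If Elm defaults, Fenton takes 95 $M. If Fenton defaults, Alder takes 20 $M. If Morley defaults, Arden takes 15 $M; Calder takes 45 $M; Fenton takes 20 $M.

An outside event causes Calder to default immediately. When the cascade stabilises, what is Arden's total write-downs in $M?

Round 1 — Calder defaults (initial).
  Arden: +75 → 75 < 110
  Elm: +85 → 85 ≥ 70
Round 2 — Elm defaults.
  Fenton: +95 → 95 < 120
No further defaults.

75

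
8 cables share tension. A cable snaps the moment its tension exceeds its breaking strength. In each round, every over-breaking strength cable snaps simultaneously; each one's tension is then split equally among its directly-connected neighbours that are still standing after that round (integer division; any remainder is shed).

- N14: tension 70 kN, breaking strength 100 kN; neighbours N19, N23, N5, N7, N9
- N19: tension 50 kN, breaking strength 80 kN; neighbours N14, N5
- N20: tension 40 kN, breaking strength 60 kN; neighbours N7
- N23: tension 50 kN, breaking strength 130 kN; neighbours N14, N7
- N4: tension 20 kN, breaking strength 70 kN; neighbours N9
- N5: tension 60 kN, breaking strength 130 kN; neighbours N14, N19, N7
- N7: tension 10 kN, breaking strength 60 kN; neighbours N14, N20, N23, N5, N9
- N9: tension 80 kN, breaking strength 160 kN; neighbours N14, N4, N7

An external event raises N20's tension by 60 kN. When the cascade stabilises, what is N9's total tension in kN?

107

Round 1 — N20 at 100 > 60. N20 snaps.
  N20 sheds 100 kN to N7: 100 each.
    N7: 10+100 = 110 > 60
Round 2 — N7 snaps.
  N7 sheds 110 kN to N14, N23, N5, N9: 27 each (2 lost).
    N14: 70+27 = 97 ≤ 100
    N23: 50+27 = 77 ≤ 130
    N5: 60+27 = 87 ≤ 130
    N9: 80+27 = 107 ≤ 160
No further breaks.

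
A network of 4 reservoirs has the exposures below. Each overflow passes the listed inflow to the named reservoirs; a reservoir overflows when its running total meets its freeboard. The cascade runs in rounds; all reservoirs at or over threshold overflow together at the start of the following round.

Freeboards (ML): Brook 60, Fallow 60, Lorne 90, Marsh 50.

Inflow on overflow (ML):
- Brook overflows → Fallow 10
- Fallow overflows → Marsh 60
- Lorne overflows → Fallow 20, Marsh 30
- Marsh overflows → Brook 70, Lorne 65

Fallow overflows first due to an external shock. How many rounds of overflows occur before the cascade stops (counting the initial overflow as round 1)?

Round 1 — Fallow overflows (initial).
  Marsh: +60 → 60 ≥ 50
Round 2 — Marsh overflows.
  Brook: +70 → 70 ≥ 60
  Lorne: +65 → 65 < 90
Round 3 — Brook overflows.
No further overflows.

3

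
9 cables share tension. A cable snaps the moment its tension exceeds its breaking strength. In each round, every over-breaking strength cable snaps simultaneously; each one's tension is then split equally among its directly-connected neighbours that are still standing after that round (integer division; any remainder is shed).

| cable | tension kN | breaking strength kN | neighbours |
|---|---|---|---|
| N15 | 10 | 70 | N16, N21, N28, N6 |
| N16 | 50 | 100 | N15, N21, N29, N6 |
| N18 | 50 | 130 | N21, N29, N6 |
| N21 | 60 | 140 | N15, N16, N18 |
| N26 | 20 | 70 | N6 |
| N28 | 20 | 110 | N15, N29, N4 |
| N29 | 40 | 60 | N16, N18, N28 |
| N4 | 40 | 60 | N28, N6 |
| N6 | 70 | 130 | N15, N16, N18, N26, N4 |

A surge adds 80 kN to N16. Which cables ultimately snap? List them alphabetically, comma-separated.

Round 1 — N16 at 130 > 100. N16 snaps.
  N16 sheds 130 kN to N15, N21, N29, N6: 32 each (2 lost).
    N15: 10+32 = 42 ≤ 70
    N21: 60+32 = 92 ≤ 140
    N29: 40+32 = 72 > 60
    N6: 70+32 = 102 ≤ 130
Round 2 — N29 snaps.
  N29 sheds 72 kN to N18, N28: 36 each.
    N18: 50+36 = 86 ≤ 130
    N28: 20+36 = 56 ≤ 110
No further breaks.

N16, N29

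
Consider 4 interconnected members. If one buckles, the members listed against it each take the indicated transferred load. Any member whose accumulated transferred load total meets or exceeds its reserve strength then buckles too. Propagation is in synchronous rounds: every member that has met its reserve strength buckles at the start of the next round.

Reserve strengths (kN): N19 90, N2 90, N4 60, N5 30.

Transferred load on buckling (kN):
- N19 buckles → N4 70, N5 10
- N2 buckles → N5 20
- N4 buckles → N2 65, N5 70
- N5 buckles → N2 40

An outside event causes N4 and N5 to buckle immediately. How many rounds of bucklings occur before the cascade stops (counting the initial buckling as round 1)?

Round 1 — N4, N5 buckle (initial).
  N2: +65+40 → 105 ≥ 90
Round 2 — N2 buckles.
No further bucklings.

2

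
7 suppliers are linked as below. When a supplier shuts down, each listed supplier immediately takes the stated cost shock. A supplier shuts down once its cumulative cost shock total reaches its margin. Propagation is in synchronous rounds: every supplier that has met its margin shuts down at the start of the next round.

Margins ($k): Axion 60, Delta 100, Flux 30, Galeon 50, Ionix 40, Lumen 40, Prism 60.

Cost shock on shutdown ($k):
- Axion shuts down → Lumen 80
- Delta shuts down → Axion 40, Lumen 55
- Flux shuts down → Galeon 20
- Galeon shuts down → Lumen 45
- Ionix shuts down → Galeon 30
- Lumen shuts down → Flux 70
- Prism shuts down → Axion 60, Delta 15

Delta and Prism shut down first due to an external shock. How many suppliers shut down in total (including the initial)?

Round 1 — Delta, Prism shut down (initial).
  Axion: +40+60 → 100 ≥ 60
  Lumen: +55 → 55 ≥ 40
Round 2 — Axion, Lumen shut down.
  Flux: +70 → 70 ≥ 30
Round 3 — Flux shuts down.
  Galeon: +20 → 20 < 50
No further shutdowns.

5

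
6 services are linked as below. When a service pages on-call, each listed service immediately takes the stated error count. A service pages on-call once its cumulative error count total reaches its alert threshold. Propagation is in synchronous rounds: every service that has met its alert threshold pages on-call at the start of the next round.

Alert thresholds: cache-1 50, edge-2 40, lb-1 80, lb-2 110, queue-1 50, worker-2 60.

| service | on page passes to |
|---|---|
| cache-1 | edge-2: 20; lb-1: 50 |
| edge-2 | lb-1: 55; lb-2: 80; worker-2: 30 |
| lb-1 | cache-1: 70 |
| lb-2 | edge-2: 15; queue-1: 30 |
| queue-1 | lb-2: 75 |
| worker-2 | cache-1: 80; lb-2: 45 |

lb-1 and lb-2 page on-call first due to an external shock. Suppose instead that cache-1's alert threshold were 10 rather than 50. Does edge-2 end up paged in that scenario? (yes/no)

no

With cache-1's alert threshold at 10:
Round 1 — lb-1, lb-2 page on-call (initial).
  cache-1: +70 → 70 ≥ 10
  edge-2: +15 → 15 < 40
  queue-1: +30 → 30 < 50
Round 2 — cache-1 pages on-call.
  edge-2: +20 → 35 < 40
No further pages.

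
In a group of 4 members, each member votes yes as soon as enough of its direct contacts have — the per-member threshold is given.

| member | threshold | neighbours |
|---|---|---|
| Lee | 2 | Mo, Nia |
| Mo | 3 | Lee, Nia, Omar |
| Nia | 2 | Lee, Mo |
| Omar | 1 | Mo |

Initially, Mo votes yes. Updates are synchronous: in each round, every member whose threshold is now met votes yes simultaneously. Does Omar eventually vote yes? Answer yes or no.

Round 1 — Mo votes yes (initial).
Round 2 — checking thresholds:
  Lee: 1 of 2 neighbours < 2, holds.
  Nia: 1 of 2 neighbours < 2, holds.
  Omar: 1 of 1 neighbours ≥ 1, votes yes.
Round 3 — no new yes votes; cascade stops.

yes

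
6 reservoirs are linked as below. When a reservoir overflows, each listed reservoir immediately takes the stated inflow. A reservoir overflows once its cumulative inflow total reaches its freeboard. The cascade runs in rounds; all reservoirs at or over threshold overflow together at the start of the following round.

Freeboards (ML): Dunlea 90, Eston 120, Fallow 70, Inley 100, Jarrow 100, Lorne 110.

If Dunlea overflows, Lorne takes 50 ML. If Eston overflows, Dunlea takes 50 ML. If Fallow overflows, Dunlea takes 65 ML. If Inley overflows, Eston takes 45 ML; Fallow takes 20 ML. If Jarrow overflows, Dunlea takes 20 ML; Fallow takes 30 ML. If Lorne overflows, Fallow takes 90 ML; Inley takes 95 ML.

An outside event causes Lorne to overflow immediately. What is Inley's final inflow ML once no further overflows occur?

Round 1 — Lorne overflows (initial).
  Fallow: +90 → 90 ≥ 70
  Inley: +95 → 95 < 100
Round 2 — Fallow overflows.
  Dunlea: +65 → 65 < 90
No further overflows.

95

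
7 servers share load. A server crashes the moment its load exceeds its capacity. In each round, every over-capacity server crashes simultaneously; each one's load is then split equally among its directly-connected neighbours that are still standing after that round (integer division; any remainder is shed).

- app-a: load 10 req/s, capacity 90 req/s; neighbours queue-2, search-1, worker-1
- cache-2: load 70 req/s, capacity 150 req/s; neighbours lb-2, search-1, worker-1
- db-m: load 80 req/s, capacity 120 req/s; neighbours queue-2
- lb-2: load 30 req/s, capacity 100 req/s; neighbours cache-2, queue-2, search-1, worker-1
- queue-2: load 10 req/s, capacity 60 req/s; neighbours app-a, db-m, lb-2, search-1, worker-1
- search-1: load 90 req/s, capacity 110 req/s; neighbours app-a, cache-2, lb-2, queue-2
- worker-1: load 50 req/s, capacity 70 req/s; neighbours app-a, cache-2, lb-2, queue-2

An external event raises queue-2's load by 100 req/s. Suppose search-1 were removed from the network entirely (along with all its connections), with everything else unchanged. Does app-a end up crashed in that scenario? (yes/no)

With search-1 removed:
Round 1 — queue-2 at 110 > 60. queue-2 crashes.
  queue-2 sheds 110 req/s to app-a, db-m, lb-2, worker-1: 27 each (2 lost).
    app-a: 10+27 = 37 ≤ 90
    db-m: 80+27 = 107 ≤ 120
    lb-2: 30+27 = 57 ≤ 100
    worker-1: 50+27 = 77 > 70
Round 2 — worker-1 crashes.
  worker-1 sheds 77 req/s to app-a, cache-2, lb-2: 25 each (2 lost).
    app-a: 37+25 = 62 ≤ 90
    cache-2: 70+25 = 95 ≤ 150
    lb-2: 57+25 = 82 ≤ 100
No further crashes.

no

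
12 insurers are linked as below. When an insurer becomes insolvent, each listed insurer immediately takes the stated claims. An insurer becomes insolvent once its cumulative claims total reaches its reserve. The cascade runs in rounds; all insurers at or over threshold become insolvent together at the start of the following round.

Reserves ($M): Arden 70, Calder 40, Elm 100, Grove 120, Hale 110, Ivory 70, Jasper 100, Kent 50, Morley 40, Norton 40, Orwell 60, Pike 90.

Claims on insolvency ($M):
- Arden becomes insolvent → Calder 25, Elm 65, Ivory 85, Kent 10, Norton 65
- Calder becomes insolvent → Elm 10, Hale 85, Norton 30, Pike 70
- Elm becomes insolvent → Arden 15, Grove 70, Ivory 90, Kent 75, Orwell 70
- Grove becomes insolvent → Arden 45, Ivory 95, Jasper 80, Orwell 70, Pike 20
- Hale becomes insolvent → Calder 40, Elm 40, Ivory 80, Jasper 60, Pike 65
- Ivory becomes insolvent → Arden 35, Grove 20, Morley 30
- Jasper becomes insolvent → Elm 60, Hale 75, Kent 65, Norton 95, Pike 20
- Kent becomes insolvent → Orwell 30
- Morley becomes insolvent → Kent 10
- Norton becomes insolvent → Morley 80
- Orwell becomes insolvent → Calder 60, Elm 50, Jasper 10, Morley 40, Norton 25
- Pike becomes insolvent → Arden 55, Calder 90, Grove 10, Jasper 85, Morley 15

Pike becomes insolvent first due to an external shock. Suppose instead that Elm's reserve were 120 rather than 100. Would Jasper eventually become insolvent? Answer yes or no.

With Elm's reserve at 120:
Round 1 — Pike becomes insolvent (initial).
  Arden: +55 → 55 < 70
  Calder: +90 → 90 ≥ 40
  Grove: +10 → 10 < 120
  Jasper: +85 → 85 < 100
  Morley: +15 → 15 < 40
Round 2 — Calder becomes insolvent.
  Elm: +10 → 10 < 120
  Hale: +85 → 85 < 110
  Norton: +30 → 30 < 40
No further insolvencies.

no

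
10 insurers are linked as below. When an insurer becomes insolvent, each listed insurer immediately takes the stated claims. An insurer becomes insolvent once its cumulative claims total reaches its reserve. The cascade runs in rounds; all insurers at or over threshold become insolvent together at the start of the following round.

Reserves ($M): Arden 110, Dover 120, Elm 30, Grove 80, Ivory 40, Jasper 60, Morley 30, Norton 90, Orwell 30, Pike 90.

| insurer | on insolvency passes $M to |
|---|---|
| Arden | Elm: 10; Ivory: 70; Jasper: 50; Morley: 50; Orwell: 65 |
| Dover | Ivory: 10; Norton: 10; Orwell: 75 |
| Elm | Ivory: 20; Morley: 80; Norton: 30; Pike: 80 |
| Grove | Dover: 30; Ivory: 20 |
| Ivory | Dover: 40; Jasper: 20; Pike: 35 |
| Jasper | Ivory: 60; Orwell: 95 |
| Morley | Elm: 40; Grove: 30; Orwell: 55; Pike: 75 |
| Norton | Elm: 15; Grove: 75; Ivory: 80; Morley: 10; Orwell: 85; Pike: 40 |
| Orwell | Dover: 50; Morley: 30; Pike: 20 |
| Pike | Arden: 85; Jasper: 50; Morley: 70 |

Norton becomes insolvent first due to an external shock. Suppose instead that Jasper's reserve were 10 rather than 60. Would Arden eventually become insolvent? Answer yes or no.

With Jasper's reserve at 10:
Round 1 — Norton becomes insolvent (initial).
  Elm: +15 → 15 < 30
  Grove: +75 → 75 < 80
  Ivory: +80 → 80 ≥ 40
  Morley: +10 → 10 < 30
  Orwell: +85 → 85 ≥ 30
  Pike: +40 → 40 < 90
Round 2 — Ivory, Orwell become insolvent.
  Dover: +40+50 → 90 < 120
  Jasper: +20 → 20 ≥ 10
  Morley: +30 → 40 ≥ 30
  Pike: +35+20 → 95 ≥ 90
Round 3 — Jasper, Morley, Pike become insolvent.
  Arden: +85 → 85 < 110
  Elm: +40 → 55 ≥ 30
  Grove: +30 → 105 ≥ 80
Round 4 — Elm, Grove become insolvent.
  Dover: +30 → 120 ≥ 120
Round 5 — Dover becomes insolvent.
No further insolvencies.

no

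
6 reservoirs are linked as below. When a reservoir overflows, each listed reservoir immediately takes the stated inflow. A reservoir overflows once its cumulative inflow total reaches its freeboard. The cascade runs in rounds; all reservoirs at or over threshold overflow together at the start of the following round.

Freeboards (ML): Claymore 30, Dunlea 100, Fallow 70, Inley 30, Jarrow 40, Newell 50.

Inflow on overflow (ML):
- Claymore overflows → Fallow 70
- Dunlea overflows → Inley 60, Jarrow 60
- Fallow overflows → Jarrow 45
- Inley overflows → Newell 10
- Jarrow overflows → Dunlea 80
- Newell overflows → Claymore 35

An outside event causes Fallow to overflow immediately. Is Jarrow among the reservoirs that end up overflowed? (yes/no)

Round 1 — Fallow overflows (initial).
  Jarrow: +45 → 45 ≥ 40
Round 2 — Jarrow overflows.
  Dunlea: +80 → 80 < 100
No further overflows.

yes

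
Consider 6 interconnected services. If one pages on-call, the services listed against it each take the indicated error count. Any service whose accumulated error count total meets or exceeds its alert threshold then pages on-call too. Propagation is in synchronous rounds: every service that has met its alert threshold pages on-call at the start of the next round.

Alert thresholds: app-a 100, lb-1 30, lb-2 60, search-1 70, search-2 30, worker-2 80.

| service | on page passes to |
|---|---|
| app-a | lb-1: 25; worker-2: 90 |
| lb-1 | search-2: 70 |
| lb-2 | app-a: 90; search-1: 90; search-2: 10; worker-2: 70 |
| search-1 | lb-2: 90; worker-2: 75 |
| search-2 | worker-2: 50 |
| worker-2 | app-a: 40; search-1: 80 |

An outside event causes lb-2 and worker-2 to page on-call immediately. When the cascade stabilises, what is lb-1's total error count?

25

Round 1 — lb-2, worker-2 page on-call (initial).
  app-a: +90+40 → 130 ≥ 100
  search-1: +90+80 → 170 ≥ 70
  search-2: +10 → 10 < 30
Round 2 — app-a, search-1 page on-call.
  lb-1: +25 → 25 < 30
No further pages.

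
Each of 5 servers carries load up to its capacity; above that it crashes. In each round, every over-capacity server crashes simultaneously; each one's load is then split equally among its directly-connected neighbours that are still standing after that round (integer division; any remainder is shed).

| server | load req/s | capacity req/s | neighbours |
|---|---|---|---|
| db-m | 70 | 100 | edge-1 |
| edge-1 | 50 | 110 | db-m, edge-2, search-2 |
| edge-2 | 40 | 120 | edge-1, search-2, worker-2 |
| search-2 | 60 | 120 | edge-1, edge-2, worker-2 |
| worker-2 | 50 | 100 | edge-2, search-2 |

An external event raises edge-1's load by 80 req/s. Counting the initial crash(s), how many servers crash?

2

Round 1 — edge-1 at 130 > 110. edge-1 crashes.
  edge-1 sheds 130 req/s to db-m, edge-2, search-2: 43 each (1 lost).
    db-m: 70+43 = 113 > 100
    edge-2: 40+43 = 83 ≤ 120
    search-2: 60+43 = 103 ≤ 120
Round 2 — db-m crashes.
  db-m sheds 113 req/s: no online neighbours, lost.
No further crashes.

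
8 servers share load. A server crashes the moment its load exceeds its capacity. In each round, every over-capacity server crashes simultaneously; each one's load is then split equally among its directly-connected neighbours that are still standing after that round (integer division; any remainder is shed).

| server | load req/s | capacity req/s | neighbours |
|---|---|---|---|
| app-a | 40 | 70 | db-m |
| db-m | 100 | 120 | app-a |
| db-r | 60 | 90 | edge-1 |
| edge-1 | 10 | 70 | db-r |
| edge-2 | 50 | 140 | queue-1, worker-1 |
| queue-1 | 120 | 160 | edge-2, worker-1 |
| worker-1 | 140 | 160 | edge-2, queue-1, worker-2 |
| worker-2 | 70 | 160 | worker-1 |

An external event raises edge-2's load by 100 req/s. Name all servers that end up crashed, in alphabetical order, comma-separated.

Round 1 — edge-2 at 150 > 140. edge-2 crashes.
  edge-2 sheds 150 req/s to queue-1, worker-1: 75 each.
    queue-1: 120+75 = 195 > 160
    worker-1: 140+75 = 215 > 160
Round 2 — queue-1, worker-1 crash.
  queue-1 sheds 195 req/s: no online neighbours, lost.
  worker-1 sheds 215 req/s to worker-2: 215 each.
    worker-2: 70+215 = 285 > 160
Round 3 — worker-2 crashes.
  worker-2 sheds 285 req/s: no online neighbours, lost.
No further crashes.

edge-2, queue-1, worker-1, worker-2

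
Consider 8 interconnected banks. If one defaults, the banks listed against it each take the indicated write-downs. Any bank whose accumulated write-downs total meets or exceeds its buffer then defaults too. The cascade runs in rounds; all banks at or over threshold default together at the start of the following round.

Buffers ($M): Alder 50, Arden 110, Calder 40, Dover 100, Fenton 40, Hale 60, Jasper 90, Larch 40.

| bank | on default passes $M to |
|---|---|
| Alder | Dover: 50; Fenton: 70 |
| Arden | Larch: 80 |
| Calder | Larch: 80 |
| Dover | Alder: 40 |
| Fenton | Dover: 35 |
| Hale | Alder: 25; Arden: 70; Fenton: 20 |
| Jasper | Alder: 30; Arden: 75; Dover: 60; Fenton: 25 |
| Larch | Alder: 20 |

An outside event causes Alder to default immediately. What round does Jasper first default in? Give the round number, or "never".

Round 1 — Alder defaults (initial).
  Dover: +50 → 50 < 100
  Fenton: +70 → 70 ≥ 40
Round 2 — Fenton defaults.
  Dover: +35 → 85 < 100
No further defaults.

never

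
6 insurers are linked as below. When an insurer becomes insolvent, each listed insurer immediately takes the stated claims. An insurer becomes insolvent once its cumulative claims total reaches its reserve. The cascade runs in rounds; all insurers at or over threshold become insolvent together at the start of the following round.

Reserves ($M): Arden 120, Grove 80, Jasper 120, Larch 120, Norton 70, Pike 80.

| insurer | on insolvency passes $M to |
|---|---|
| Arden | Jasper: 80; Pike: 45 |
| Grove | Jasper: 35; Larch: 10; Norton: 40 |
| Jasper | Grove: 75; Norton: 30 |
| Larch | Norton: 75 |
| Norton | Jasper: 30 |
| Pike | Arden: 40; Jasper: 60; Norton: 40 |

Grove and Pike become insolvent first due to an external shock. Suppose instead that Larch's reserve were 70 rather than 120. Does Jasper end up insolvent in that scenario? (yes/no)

With Larch's reserve at 70:
Round 1 — Grove, Pike become insolvent (initial).
  Arden: +40 → 40 < 120
  Jasper: +35+60 → 95 < 120
  Larch: +10 → 10 < 70
  Norton: +40+40 → 80 ≥ 70
Round 2 — Norton becomes insolvent.
  Jasper: +30 → 125 ≥ 120
Round 3 — Jasper becomes insolvent.
No further insolvencies.

yes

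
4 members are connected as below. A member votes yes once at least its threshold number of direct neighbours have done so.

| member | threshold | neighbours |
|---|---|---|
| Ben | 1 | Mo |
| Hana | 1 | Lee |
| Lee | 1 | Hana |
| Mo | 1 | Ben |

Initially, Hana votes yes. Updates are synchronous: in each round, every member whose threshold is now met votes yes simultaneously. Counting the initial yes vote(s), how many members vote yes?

2

Round 1 — Hana votes yes (initial).
Round 2 — checking thresholds:
  Lee: 1 of 1 neighbours ≥ 1, votes yes.
Round 3 — no new yes votes; cascade stops.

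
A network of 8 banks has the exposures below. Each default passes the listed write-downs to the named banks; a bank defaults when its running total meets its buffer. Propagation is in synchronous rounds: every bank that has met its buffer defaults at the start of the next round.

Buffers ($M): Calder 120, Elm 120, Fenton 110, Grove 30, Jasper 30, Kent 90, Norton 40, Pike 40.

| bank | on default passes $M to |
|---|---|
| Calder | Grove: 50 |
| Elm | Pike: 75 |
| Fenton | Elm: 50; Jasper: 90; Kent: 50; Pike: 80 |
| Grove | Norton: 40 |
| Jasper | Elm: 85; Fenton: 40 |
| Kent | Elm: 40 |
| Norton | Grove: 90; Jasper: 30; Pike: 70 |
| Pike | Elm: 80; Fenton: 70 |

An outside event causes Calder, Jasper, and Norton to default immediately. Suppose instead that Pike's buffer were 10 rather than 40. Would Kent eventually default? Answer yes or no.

no

With Pike's buffer at 10:
Round 1 — Calder, Jasper, Norton default (initial).
  Elm: +85 → 85 < 120
  Fenton: +40 → 40 < 110
  Grove: +50+90 → 140 ≥ 30
  Pike: +70 → 70 ≥ 10
Round 2 — Grove, Pike default.
  Elm: +80 → 165 ≥ 120
  Fenton: +70 → 110 ≥ 110
Round 3 — Elm, Fenton default.
  Kent: +50 → 50 < 90
No further defaults.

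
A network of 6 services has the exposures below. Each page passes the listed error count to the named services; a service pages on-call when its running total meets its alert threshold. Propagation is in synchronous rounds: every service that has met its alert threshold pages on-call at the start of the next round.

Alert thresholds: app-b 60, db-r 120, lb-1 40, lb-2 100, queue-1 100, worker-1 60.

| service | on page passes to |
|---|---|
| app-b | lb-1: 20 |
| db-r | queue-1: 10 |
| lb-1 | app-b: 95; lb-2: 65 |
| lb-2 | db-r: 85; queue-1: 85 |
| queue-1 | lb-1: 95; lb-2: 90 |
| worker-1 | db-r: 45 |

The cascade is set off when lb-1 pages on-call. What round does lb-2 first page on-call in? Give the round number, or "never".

never

Round 1 — lb-1 pages on-call (initial).
  app-b: +95 → 95 ≥ 60
  lb-2: +65 → 65 < 100
Round 2 — app-b pages on-call.
No further pages.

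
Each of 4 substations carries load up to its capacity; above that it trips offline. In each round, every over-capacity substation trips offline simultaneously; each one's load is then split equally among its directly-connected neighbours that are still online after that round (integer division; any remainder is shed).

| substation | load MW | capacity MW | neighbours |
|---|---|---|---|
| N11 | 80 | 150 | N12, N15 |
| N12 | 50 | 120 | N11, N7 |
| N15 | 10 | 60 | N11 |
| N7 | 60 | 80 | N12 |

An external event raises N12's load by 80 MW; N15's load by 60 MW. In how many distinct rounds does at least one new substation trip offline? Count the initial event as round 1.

2

Round 1 — N12 at 130 > 120; N15 at 70 > 60. N12, N15 trip offline.
  N12 sheds 130 MW to N11, N7: 65 each.
    N11: 80+65 = 145 ≤ 150
    N7: 60+65 = 125 > 80
  N15 sheds 70 MW to N11: 70 each.
    N11: 145+70 = 215 > 150
Round 2 — N11, N7 trip offline.
  N11 sheds 215 MW: no online neighbours, lost.
  N7 sheds 125 MW: no online neighbours, lost.
No further trips.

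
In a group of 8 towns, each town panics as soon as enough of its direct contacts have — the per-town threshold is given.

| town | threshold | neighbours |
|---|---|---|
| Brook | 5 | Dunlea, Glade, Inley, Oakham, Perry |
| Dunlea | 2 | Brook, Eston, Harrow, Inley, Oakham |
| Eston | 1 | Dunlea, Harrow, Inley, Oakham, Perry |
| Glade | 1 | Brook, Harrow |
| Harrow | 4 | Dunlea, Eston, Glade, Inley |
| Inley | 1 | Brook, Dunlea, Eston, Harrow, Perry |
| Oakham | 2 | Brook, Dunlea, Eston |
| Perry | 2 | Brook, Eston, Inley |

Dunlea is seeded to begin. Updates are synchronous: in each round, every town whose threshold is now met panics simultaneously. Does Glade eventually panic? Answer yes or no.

no

Round 1 — Dunlea panics (initial).
Round 2 — checking thresholds:
  Brook: 1 of 5 neighbours < 5, not yet.
  Eston: 1 of 5 neighbours ≥ 1, panics.
  Harrow: 1 of 4 neighbours < 4, not yet.
  Inley: 1 of 5 neighbours ≥ 1, panics.
  Oakham: 1 of 3 neighbours < 2, not yet.
Round 3 — checking thresholds:
  Brook: 2 of 5 neighbours < 5, not yet.
  Harrow: 3 of 4 neighbours < 4, not yet.
  Oakham: 2 of 3 neighbours ≥ 2, panics.
  Perry: 2 of 3 neighbours ≥ 2, panics.
Round 4 — no new panics; cascade stops.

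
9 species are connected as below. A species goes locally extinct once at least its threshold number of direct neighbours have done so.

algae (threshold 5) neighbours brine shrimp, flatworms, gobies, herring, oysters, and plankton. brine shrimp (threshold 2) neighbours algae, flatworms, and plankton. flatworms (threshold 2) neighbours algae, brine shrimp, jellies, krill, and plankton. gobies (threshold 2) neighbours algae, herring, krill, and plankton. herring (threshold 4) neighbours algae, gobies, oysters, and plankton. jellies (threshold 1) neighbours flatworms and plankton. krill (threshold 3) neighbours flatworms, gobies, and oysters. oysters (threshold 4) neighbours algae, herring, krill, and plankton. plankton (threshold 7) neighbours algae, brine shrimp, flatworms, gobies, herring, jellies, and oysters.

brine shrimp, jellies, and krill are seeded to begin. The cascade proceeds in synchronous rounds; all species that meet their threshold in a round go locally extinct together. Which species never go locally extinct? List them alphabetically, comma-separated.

Round 1 — brine shrimp, jellies, krill go locally extinct (initial).
Round 2 — checking thresholds:
  algae: 1 of 6 neighbours < 5, below threshold.
  flatworms: 3 of 5 neighbours ≥ 2, goes locally extinct.
  gobies: 1 of 4 neighbours < 2, below threshold.
  oysters: 1 of 4 neighbours < 4, below threshold.
  plankton: 2 of 7 neighbours < 7, below threshold.
Round 3 — no new extinctions; cascade stops.

algae, gobies, herring, oysters, plankton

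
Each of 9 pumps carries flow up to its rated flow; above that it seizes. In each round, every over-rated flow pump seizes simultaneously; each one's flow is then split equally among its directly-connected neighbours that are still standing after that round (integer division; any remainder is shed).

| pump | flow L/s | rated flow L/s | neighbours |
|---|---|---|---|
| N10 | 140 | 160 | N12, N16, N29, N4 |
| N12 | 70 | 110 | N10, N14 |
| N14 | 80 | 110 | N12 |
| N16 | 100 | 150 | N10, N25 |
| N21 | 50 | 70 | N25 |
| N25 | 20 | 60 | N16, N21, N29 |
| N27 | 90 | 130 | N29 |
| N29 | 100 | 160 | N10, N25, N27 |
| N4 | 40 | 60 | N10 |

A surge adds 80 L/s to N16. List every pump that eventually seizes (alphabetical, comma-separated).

N10, N12, N14, N16, N21, N25, N27, N29, N4

Round 1 — N16 at 180 > 150. N16 seizes.
  N16 sheds 180 L/s to N10, N25: 90 each.
    N10: 140+90 = 230 > 160
    N25: 20+90 = 110 > 60
Round 2 — N10, N25 seize.
  N10 sheds 230 L/s to N12, N29, N4: 76 each (2 lost).
    N12: 70+76 = 146 > 110
    N29: 100+76 = 176 > 160
    N4: 40+76 = 116 > 60
  N25 sheds 110 L/s to N21, N29: 55 each.
    N21: 50+55 = 105 > 70
    N29: 176+55 = 231 > 160
Round 3 — N12, N21, N29, N4 seize.
  N12 sheds 146 L/s to N14: 146 each.
    N14: 80+146 = 226 > 110
  N21 sheds 105 L/s: no online neighbours, lost.
  N29 sheds 231 L/s to N27: 231 each.
    N27: 90+231 = 321 > 130
  N4 sheds 116 L/s: no online neighbours, lost.
Round 4 — N14, N27 seize.
  N14 sheds 226 L/s: no online neighbours, lost.
  N27 sheds 321 L/s: no online neighbours, lost.
No further seizures.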